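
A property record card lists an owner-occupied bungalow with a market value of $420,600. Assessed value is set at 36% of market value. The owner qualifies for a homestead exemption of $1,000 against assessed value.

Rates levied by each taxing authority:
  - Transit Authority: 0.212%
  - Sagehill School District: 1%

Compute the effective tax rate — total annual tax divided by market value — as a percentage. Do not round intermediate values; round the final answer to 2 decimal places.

Assessed value = $420,600 × 0.36 = $151,416
Taxable value = $151,416 − $1,000 = $150,416
Transit Authority: $150,416 × 0.00212 = $318.88192
Sagehill School District: $150,416 × 0.01 = $1,504.16
Total tax = $1,823.04192
Effective rate = $1,823.04192 ÷ $420,600 = 0.43% of market value

0.43%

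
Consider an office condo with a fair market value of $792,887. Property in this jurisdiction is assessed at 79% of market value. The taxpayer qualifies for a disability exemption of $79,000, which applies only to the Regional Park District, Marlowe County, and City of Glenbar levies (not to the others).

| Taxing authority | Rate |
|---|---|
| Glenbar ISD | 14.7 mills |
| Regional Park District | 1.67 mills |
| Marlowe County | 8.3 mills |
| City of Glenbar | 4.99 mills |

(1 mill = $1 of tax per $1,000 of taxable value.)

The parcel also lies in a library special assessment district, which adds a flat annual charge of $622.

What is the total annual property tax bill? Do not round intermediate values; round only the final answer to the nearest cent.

Assessed value = $792,887 × 0.79 = $626,380.73
Glenbar ISD: $626,380.73 × 0.0147 = $9,207.796731
Regional Park District: ($626,380.73 − $79,000) × 0.00167 = $547,380.73 × 0.00167 = $914.1258191
Marlowe County: ($626,380.73 − $79,000) × 0.0083 = $547,380.73 × 0.0083 = $4,543.260059
City of Glenbar: ($626,380.73 − $79,000) × 0.00499 = $547,380.73 × 0.00499 = $2,731.4298427
Levies subtotal = $17,396.6124518
Total = $17,396.6124518 + $622 = $18,018.6124518

$18,018.61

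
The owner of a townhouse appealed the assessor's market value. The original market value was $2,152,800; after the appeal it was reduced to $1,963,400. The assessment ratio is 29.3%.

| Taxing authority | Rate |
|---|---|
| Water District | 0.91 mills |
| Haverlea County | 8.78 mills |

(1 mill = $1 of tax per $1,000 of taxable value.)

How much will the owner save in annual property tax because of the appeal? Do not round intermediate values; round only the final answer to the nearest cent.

$537.74

Old assessed value = $2,152,800 × 0.293 = $630,770.4
New assessed value = $1,963,400 × 0.293 = $575,276.2
Combined rate = 0.00091 + 0.00878 = 0.00969
Old tax = $630,770.4 × 0.00969 = $6,112.165176
New tax = $575,276.2 × 0.00969 = $5,574.426378
Reduction = $6,112.165176 − $5,574.426378 = $537.738798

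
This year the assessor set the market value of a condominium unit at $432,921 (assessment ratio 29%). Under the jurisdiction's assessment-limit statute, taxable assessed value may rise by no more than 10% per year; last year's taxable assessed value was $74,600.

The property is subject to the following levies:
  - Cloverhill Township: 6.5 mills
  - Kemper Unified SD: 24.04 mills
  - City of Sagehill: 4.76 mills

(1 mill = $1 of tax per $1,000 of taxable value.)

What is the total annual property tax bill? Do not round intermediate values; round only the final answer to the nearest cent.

$2,896.72

Uncapped assessed value = $432,921 × 0.29 = $125,547.09
Cap limit = $74,600 × 1.1 = $82,060
Taxable assessed value = min($125,547.09, $82,060) = $82,060 (cap binds)
Cloverhill Township: $82,060 × 0.0065 = $533.39
Kemper Unified SD: $82,060 × 0.02404 = $1,972.7224
City of Sagehill: $82,060 × 0.00476 = $390.6056
Total = $2,896.718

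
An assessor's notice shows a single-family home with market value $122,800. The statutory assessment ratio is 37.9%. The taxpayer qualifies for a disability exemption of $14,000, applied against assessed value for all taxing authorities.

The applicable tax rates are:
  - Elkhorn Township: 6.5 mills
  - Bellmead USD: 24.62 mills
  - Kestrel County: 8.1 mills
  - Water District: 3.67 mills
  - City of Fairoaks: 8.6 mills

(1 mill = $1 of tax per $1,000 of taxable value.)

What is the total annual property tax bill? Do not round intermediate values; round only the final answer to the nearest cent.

$1,675.55

Assessed value = $122,800 × 0.379 = $46,541.2
Taxable value = $46,541.2 − $14,000 = $32,541.2
Elkhorn Township: $32,541.2 × 0.0065 = $211.5178
Bellmead USD: $32,541.2 × 0.02462 = $801.164344
Kestrel County: $32,541.2 × 0.0081 = $263.58372
Water District: $32,541.2 × 0.00367 = $119.426204
City of Fairoaks: $32,541.2 × 0.0086 = $279.85432
Total = $211.5178 + $801.164344 + $263.58372 + $119.426204 + $279.85432 = $1,675.546388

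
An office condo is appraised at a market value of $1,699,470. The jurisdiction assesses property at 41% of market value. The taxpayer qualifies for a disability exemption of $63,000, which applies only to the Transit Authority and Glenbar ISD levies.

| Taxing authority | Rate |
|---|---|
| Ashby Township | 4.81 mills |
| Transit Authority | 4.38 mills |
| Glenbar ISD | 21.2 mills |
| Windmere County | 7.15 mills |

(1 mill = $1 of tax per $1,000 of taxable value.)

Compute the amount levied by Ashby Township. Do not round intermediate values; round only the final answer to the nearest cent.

Assessed value = $1,699,470 × 0.41 = $696,782.7
Ashby Township taxable value = $696,782.7 (exemption does not apply)
Ashby Township levy = $696,782.7 × 0.00481 = $3,351.524787

$3,351.52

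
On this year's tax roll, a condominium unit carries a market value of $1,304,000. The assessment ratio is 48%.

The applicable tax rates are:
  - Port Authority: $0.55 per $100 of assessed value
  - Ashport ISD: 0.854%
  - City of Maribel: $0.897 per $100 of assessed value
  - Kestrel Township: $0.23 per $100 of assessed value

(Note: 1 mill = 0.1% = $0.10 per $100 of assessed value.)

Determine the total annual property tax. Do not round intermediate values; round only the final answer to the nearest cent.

Assessed value = $1,304,000 × 0.48 = $625,920
Port Authority: $625,920 × 0.0055 = $3,442.56
Ashport ISD: $625,920 × 0.00854 = $5,345.3568
City of Maribel: $625,920 × 0.00897 = $5,614.5024
Kestrel Township: $625,920 × 0.0023 = $1,439.616
Total = $15,842.0352

$15,842.04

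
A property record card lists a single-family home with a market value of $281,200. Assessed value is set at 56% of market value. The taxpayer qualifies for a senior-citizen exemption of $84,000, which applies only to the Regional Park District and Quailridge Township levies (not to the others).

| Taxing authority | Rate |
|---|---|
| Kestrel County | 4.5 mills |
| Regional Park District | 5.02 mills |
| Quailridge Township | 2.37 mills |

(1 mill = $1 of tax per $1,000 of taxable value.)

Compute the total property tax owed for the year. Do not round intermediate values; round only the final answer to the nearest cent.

Assessed value = $281,200 × 0.56 = $157,472
Kestrel County: $157,472 × 0.0045 = $708.624
Regional Park District: ($157,472 − $84,000) × 0.00502 = $73,472 × 0.00502 = $368.82944
Quailridge Township: ($157,472 − $84,000) × 0.00237 = $73,472 × 0.00237 = $174.12864
Total = $1,251.58208

$1,251.58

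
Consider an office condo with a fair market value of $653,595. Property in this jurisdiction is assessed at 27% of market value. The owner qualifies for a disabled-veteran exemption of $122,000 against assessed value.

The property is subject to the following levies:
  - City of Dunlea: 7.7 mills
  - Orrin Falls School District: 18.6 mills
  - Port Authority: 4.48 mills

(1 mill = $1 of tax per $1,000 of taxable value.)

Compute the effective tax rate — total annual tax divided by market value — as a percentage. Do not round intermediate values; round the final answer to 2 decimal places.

Assessed value = $653,595 × 0.27 = $176,470.65
Taxable value = $176,470.65 − $122,000 = $54,470.65
City of Dunlea: $54,470.65 × 0.0077 = $419.424005
Orrin Falls School District: $54,470.65 × 0.0186 = $1,013.15409
Port Authority: $54,470.65 × 0.00448 = $244.028512
Total tax = $1,676.606607
Effective rate = $1,676.606607 ÷ $653,595 = 0.26% of market value

0.26%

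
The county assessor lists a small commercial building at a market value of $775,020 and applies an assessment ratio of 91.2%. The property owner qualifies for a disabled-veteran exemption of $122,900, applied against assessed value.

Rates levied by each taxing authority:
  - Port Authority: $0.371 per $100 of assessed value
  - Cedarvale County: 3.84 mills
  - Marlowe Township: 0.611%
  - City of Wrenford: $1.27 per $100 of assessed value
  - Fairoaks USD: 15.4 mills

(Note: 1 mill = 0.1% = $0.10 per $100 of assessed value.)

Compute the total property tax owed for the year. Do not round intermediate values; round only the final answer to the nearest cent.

$24,384.43

Assessed value = $775,020 × 0.912 = $706,818.24
Taxable value = $706,818.24 − $122,900 = $583,918.24
Port Authority: $583,918.24 × 0.00371 = $2,166.3366704
Cedarvale County: $583,918.24 × 0.00384 = $2,242.2460416
Marlowe Township: $583,918.24 × 0.00611 = $3,567.7404464
City of Wrenford: $583,918.24 × 0.0127 = $7,415.761648
Fairoaks USD: $583,918.24 × 0.0154 = $8,992.340896
Total = $24,384.4257024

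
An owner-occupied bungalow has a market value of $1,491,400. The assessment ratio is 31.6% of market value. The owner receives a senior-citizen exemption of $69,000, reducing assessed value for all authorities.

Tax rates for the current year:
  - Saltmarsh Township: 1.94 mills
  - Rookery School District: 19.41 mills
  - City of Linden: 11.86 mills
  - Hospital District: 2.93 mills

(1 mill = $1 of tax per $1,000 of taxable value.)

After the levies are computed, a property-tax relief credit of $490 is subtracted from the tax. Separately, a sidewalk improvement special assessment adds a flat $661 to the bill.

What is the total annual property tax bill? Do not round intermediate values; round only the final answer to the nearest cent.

Assessed value = $1,491,400 × 0.316 = $471,282.4
Taxable value = $471,282.4 − $69,000 = $402,282.4
Saltmarsh Township: $402,282.4 × 0.00194 = $780.427856
Rookery School District: $402,282.4 × 0.01941 = $7,808.301384
City of Linden: $402,282.4 × 0.01186 = $4,771.069264
Hospital District: $402,282.4 × 0.00293 = $1,178.687432
Levies subtotal = $14,538.485936
After credit = $14,538.485936 − $490 = $14,048.485936
Total = $14,048.485936 + $661 = $14,709.485936

$14,709.49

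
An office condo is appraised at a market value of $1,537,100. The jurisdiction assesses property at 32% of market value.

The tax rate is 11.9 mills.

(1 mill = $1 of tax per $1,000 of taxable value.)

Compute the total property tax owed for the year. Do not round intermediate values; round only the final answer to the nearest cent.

Assessed value = $1,537,100 × 0.32 = $491,872
Tax = $491,872 × 0.0119 = $5,853.2768

$5,853.28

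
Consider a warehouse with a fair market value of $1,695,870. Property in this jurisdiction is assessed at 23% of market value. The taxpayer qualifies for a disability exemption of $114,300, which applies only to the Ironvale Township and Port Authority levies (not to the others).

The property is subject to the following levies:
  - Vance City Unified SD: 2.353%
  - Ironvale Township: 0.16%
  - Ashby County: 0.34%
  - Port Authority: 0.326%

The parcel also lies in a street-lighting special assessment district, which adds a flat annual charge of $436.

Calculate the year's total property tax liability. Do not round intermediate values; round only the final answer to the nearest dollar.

$12,280

Assessed value = $1,695,870 × 0.23 = $390,050.1
Vance City Unified SD: $390,050.1 × 0.02353 = $9,177.878853
Ironvale Township: ($390,050.1 − $114,300) × 0.0016 = $275,750.1 × 0.0016 = $441.20016
Ashby County: $390,050.1 × 0.0034 = $1,326.17034
Port Authority: ($390,050.1 − $114,300) × 0.00326 = $275,750.1 × 0.00326 = $898.945326
Levies subtotal = $11,844.194679
Total = $11,844.194679 + $436 = $12,280.194679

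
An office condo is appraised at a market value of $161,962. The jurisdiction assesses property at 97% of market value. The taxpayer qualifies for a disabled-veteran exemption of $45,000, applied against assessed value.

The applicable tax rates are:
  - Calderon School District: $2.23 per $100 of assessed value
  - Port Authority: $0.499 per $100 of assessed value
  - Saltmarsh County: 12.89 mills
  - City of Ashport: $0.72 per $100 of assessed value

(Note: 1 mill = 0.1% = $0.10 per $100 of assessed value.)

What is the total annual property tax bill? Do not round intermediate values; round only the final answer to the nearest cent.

Assessed value = $161,962 × 0.97 = $157,103.14
Taxable value = $157,103.14 − $45,000 = $112,103.14
Calderon School District: $112,103.14 × 0.0223 = $2,499.900022
Port Authority: $112,103.14 × 0.00499 = $559.3946686
Saltmarsh County: $112,103.14 × 0.01289 = $1,445.0094746
City of Ashport: $112,103.14 × 0.0072 = $807.142608
Total = $5,311.4467732

$5,311.45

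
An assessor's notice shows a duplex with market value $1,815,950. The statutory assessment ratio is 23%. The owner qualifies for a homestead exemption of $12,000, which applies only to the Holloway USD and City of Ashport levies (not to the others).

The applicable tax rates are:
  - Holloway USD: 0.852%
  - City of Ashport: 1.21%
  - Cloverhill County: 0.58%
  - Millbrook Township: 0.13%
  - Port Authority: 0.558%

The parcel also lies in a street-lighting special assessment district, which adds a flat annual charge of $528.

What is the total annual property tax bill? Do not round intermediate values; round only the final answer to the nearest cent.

Assessed value = $1,815,950 × 0.23 = $417,668.5
Holloway USD: ($417,668.5 − $12,000) × 0.00852 = $405,668.5 × 0.00852 = $3,456.29562
City of Ashport: ($417,668.5 − $12,000) × 0.0121 = $405,668.5 × 0.0121 = $4,908.58885
Cloverhill County: $417,668.5 × 0.0058 = $2,422.4773
Millbrook Township: $417,668.5 × 0.0013 = $542.96905
Port Authority: $417,668.5 × 0.00558 = $2,330.59023
Levies subtotal = $13,660.92105
Total = $13,660.92105 + $528 = $14,188.92105

$14,188.92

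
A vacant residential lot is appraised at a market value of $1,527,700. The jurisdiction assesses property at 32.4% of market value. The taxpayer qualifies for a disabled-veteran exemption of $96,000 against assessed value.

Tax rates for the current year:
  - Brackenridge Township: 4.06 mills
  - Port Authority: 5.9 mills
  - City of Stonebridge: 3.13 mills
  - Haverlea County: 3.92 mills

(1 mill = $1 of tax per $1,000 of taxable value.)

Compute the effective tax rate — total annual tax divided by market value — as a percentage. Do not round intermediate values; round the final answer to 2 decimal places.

0.44%

Assessed value = $1,527,700 × 0.324 = $494,974.8
Taxable value = $494,974.8 − $96,000 = $398,974.8
Brackenridge Township: $398,974.8 × 0.00406 = $1,619.837688
Port Authority: $398,974.8 × 0.0059 = $2,353.95132
City of Stonebridge: $398,974.8 × 0.00313 = $1,248.791124
Haverlea County: $398,974.8 × 0.00392 = $1,563.981216
Total tax = $6,786.561348
Effective rate = $6,786.561348 ÷ $1,527,700 = 0.44% of market value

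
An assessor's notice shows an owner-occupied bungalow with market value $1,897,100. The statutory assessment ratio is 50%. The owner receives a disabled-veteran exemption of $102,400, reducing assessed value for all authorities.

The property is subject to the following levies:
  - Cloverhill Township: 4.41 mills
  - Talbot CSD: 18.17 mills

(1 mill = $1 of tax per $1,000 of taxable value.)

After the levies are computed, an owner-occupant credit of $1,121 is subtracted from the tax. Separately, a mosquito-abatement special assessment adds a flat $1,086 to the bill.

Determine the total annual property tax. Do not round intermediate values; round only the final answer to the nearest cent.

Assessed value = $1,897,100 × 0.5 = $948,550
Taxable value = $948,550 − $102,400 = $846,150
Cloverhill Township: $846,150 × 0.00441 = $3,731.5215
Talbot CSD: $846,150 × 0.01817 = $15,374.5455
Levies subtotal = $19,106.067
After credit = $19,106.067 − $1,121 = $17,985.067
Total = $17,985.067 + $1,086 = $19,071.067

$19,071.07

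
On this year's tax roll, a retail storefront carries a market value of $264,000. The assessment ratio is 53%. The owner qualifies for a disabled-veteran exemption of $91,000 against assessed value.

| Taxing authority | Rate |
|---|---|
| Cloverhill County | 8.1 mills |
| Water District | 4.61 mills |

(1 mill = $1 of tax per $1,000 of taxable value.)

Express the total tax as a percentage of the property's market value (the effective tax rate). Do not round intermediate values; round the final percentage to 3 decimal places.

Assessed value = $264,000 × 0.53 = $139,920
Taxable value = $139,920 − $91,000 = $48,920
Cloverhill County: $48,920 × 0.0081 = $396.252
Water District: $48,920 × 0.00461 = $225.5212
Total tax = $621.7732
Effective rate = $621.7732 ÷ $264,000 = 0.236% of market value

0.236%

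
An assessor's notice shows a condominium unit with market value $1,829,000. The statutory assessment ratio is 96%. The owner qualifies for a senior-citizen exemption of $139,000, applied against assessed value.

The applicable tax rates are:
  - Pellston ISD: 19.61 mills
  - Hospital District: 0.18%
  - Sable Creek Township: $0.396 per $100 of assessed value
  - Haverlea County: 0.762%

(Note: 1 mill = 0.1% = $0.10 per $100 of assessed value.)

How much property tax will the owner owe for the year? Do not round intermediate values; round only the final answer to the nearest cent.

$53,339.55

Assessed value = $1,829,000 × 0.96 = $1,755,840
Taxable value = $1,755,840 − $139,000 = $1,616,840
Pellston ISD: $1,616,840 × 0.01961 = $31,706.2324
Hospital District: $1,616,840 × 0.0018 = $2,910.312
Sable Creek Township: $1,616,840 × 0.00396 = $6,402.6864
Haverlea County: $1,616,840 × 0.00762 = $12,320.3208
Total = $53,339.5516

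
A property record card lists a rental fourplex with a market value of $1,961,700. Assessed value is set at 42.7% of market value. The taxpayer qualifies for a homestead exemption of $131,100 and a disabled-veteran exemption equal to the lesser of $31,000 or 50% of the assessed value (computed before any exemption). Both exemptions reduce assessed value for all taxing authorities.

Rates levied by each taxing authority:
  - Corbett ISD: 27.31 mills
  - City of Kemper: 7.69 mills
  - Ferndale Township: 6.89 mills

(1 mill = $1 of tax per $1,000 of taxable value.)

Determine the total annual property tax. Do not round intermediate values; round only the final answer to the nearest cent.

$28,298.62

Assessed value = $1,961,700 × 0.427 = $837,645.9
Disabled-veteran exemption = min($31,000, 50% × $837,645.9) = min($31,000, $418,822.95) = $31,000 (dollar cap binds)
Taxable value = $837,645.9 − $131,100 − $31,000 = $675,545.9
Corbett ISD: $675,545.9 × 0.02731 = $18,449.158529
City of Kemper: $675,545.9 × 0.00769 = $5,194.947971
Ferndale Township: $675,545.9 × 0.00689 = $4,654.511251
Total = $28,298.617751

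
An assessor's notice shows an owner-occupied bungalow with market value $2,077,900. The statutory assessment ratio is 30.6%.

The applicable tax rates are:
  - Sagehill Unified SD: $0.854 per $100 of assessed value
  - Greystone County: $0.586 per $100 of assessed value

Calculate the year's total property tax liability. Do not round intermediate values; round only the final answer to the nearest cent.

Assessed value = $2,077,900 × 0.306 = $635,837.4
Sagehill Unified SD: $635,837.4 × 0.00854 = $5,430.051396
Greystone County: $635,837.4 × 0.00586 = $3,726.007164
Total = $5,430.051396 + $3,726.007164 = $9,156.05856

$9,156.06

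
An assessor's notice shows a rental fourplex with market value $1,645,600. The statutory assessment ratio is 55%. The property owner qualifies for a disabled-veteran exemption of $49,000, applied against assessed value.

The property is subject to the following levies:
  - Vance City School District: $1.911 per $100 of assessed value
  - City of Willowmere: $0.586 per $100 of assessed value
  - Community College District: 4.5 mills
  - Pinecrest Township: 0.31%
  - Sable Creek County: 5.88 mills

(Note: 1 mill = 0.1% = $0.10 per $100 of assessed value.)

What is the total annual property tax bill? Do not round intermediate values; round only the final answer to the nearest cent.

Assessed value = $1,645,600 × 0.55 = $905,080
Taxable value = $905,080 − $49,000 = $856,080
Vance City School District: $856,080 × 0.01911 = $16,359.6888
City of Willowmere: $856,080 × 0.00586 = $5,016.6288
Community College District: $856,080 × 0.0045 = $3,852.36
Pinecrest Township: $856,080 × 0.0031 = $2,653.848
Sable Creek County: $856,080 × 0.00588 = $5,033.7504
Total = $32,916.276

$32,916.28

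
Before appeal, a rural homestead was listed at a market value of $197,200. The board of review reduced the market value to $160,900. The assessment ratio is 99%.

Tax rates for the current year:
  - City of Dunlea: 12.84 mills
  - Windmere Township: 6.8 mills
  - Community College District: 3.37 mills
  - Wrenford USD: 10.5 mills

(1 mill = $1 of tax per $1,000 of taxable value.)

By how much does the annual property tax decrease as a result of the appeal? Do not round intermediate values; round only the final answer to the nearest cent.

Old assessed value = $197,200 × 0.99 = $195,228
New assessed value = $160,900 × 0.99 = $159,291
Combined rate = 0.01284 + 0.0068 + 0.00337 + 0.0105 = 0.03351
Old tax = $195,228 × 0.03351 = $6,542.09028
New tax = $159,291 × 0.03351 = $5,337.84141
Reduction = $6,542.09028 − $5,337.84141 = $1,204.24887

$1,204.25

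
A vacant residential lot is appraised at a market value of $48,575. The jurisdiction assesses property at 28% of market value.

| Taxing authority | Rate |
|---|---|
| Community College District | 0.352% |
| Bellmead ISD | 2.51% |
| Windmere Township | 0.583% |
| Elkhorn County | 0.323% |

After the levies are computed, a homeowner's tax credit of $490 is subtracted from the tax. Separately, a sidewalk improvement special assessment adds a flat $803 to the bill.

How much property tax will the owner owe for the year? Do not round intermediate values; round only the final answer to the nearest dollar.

$825

Assessed value = $48,575 × 0.28 = $13,601
Community College District: $13,601 × 0.00352 = $47.87552
Bellmead ISD: $13,601 × 0.0251 = $341.3851
Windmere Township: $13,601 × 0.00583 = $79.29383
Elkhorn County: $13,601 × 0.00323 = $43.93123
Levies subtotal = $512.48568
After credit = $512.48568 − $490 = $22.48568
Total = $22.48568 + $803 = $825.48568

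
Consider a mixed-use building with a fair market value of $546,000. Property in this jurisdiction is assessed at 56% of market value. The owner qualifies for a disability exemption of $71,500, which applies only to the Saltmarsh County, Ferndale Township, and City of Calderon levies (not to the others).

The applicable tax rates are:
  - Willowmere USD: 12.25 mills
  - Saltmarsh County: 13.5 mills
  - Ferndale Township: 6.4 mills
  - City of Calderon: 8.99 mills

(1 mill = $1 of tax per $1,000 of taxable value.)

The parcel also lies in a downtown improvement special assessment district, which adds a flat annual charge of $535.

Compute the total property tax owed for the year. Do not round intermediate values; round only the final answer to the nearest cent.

Assessed value = $546,000 × 0.56 = $305,760
Willowmere USD: $305,760 × 0.01225 = $3,745.56
Saltmarsh County: ($305,760 − $71,500) × 0.0135 = $234,260 × 0.0135 = $3,162.51
Ferndale Township: ($305,760 − $71,500) × 0.0064 = $234,260 × 0.0064 = $1,499.264
City of Calderon: ($305,760 − $71,500) × 0.00899 = $234,260 × 0.00899 = $2,105.9974
Levies subtotal = $10,513.3314
Total = $10,513.3314 + $535 = $11,048.3314

$11,048.33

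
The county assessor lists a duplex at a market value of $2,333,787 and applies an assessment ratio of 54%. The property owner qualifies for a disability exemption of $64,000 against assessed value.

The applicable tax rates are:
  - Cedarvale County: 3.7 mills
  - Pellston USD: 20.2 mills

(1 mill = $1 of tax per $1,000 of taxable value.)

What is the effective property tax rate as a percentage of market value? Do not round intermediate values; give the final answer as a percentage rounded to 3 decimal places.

Assessed value = $2,333,787 × 0.54 = $1,260,244.98
Taxable value = $1,260,244.98 − $64,000 = $1,196,244.98
Cedarvale County: $1,196,244.98 × 0.0037 = $4,426.106426
Pellston USD: $1,196,244.98 × 0.0202 = $24,164.148596
Total tax = $28,590.255022
Effective rate = $28,590.255022 ÷ $2,333,787 = 1.225% of market value

1.225%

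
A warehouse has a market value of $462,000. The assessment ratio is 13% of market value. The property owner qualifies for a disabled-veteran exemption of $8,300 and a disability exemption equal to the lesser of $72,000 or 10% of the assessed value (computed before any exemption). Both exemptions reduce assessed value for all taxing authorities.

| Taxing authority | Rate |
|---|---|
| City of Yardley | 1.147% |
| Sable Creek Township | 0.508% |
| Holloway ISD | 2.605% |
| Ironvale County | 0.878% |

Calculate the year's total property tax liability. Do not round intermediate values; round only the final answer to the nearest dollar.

$2,351

Assessed value = $462,000 × 0.13 = $60,060
Disability exemption = min($72,000, 10% × $60,060) = min($72,000, $6,006) = $6,006 (percentage binds)
Taxable value = $60,060 − $8,300 − $6,006 = $45,754
City of Yardley: $45,754 × 0.01147 = $524.79838
Sable Creek Township: $45,754 × 0.00508 = $232.43032
Holloway ISD: $45,754 × 0.02605 = $1,191.8917
Ironvale County: $45,754 × 0.00878 = $401.72012
Total = $2,350.84052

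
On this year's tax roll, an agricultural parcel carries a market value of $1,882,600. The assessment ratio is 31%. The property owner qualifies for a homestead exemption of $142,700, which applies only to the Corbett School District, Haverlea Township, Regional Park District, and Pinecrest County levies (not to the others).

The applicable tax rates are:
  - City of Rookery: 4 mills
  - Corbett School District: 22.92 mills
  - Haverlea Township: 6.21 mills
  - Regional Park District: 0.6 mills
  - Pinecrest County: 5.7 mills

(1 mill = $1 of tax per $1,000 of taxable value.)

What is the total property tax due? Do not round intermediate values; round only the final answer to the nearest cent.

$17,955.72

Assessed value = $1,882,600 × 0.31 = $583,606
City of Rookery: $583,606 × 0.004 = $2,334.424
Corbett School District: ($583,606 − $142,700) × 0.02292 = $440,906 × 0.02292 = $10,105.56552
Haverlea Township: ($583,606 − $142,700) × 0.00621 = $440,906 × 0.00621 = $2,738.02626
Regional Park District: ($583,606 − $142,700) × 0.0006 = $440,906 × 0.0006 = $264.5436
Pinecrest County: ($583,606 − $142,700) × 0.0057 = $440,906 × 0.0057 = $2,513.1642
Total = $17,955.72358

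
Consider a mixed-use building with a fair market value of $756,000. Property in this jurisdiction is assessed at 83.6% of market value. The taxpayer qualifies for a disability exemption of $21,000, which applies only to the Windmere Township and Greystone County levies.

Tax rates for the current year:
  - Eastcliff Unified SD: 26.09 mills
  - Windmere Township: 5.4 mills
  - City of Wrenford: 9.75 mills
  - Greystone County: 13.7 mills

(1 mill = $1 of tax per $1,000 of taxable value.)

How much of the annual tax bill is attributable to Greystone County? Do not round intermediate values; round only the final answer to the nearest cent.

$8,370.92

Assessed value = $756,000 × 0.836 = $632,016
Greystone County taxable value = $632,016 − $21,000 = $611,016
Greystone County levy = $611,016 × 0.0137 = $8,370.9192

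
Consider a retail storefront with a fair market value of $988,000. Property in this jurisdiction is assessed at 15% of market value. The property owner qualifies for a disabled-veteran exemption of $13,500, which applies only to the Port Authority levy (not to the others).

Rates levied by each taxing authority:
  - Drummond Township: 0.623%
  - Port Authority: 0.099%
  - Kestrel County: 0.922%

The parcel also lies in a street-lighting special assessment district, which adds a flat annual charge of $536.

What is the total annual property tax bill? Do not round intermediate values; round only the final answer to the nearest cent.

$2,959.04

Assessed value = $988,000 × 0.15 = $148,200
Drummond Township: $148,200 × 0.00623 = $923.286
Port Authority: ($148,200 − $13,500) × 0.00099 = $134,700 × 0.00099 = $133.353
Kestrel County: $148,200 × 0.00922 = $1,366.404
Levies subtotal = $2,423.043
Total = $2,423.043 + $536 = $2,959.043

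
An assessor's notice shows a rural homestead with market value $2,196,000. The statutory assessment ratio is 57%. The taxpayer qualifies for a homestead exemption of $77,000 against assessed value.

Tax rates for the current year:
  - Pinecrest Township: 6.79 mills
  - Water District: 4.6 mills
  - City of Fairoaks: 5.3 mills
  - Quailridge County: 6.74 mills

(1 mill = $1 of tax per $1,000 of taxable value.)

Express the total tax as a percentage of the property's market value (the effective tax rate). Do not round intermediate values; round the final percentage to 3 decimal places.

Assessed value = $2,196,000 × 0.57 = $1,251,720
Taxable value = $1,251,720 − $77,000 = $1,174,720
Pinecrest Township: $1,174,720 × 0.00679 = $7,976.3488
Water District: $1,174,720 × 0.0046 = $5,403.712
City of Fairoaks: $1,174,720 × 0.0053 = $6,226.016
Quailridge County: $1,174,720 × 0.00674 = $7,917.6128
Total tax = $27,523.6896
Effective rate = $27,523.6896 ÷ $2,196,000 = 1.253% of market value

1.253%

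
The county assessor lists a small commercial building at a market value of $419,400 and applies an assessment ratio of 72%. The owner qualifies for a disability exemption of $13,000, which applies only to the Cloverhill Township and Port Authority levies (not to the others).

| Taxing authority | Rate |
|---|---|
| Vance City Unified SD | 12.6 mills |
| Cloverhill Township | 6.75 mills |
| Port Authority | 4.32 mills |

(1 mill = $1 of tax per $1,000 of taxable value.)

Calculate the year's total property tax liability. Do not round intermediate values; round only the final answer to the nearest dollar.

$7,004

Assessed value = $419,400 × 0.72 = $301,968
Vance City Unified SD: $301,968 × 0.0126 = $3,804.7968
Cloverhill Township: ($301,968 − $13,000) × 0.00675 = $288,968 × 0.00675 = $1,950.534
Port Authority: ($301,968 − $13,000) × 0.00432 = $288,968 × 0.00432 = $1,248.34176
Total = $7,003.67256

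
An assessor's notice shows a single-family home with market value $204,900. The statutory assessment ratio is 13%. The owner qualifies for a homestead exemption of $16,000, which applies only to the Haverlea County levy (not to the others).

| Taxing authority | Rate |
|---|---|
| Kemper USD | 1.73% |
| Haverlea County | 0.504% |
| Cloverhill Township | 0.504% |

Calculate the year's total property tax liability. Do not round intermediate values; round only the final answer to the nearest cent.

Assessed value = $204,900 × 0.13 = $26,637
Kemper USD: $26,637 × 0.0173 = $460.8201
Haverlea County: ($26,637 − $16,000) × 0.00504 = $10,637 × 0.00504 = $53.61048
Cloverhill Township: $26,637 × 0.00504 = $134.25048
Total = $648.68106

$648.68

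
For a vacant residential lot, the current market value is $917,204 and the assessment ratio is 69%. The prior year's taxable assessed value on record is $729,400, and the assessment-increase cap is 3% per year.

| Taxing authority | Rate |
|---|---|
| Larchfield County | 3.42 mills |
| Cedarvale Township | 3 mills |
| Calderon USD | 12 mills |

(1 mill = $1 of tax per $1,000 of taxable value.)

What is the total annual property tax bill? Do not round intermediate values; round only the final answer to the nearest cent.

Uncapped assessed value = $917,204 × 0.69 = $632,870.76
Cap limit = $729,400 × 1.03 = $751,282
Taxable assessed value = min($632,870.76, $751,282) = $632,870.76 (cap does not bind)
Larchfield County: $632,870.76 × 0.00342 = $2,164.4179992
Cedarvale Township: $632,870.76 × 0.003 = $1,898.61228
Calderon USD: $632,870.76 × 0.012 = $7,594.44912
Total = $11,657.4793992

$11,657.48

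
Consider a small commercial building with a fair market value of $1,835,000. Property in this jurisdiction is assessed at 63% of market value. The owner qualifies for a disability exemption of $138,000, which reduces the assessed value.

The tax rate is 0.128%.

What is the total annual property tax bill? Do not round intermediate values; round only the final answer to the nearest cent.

$1,303.10

Assessed value = $1,835,000 × 0.63 = $1,156,050
Taxable value = $1,156,050 − $138,000 = $1,018,050
Tax = $1,018,050 × 0.00128 = $1,303.104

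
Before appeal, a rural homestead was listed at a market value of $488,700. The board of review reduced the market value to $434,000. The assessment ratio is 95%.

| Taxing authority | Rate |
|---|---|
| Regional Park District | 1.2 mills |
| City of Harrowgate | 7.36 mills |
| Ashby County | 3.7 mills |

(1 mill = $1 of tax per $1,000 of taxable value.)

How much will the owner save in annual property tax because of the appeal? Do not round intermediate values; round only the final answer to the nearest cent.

Old assessed value = $488,700 × 0.95 = $464,265
New assessed value = $434,000 × 0.95 = $412,300
Combined rate = 0.0012 + 0.00736 + 0.0037 = 0.01226
Old tax = $464,265 × 0.01226 = $5,691.8889
New tax = $412,300 × 0.01226 = $5,054.798
Reduction = $5,691.8889 − $5,054.798 = $637.0909

$637.09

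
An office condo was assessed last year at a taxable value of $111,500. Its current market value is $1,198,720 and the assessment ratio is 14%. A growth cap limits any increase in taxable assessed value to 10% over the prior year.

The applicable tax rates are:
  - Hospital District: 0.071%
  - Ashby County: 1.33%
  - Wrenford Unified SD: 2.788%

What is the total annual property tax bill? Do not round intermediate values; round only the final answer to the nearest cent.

Uncapped assessed value = $1,198,720 × 0.14 = $167,820.8
Cap limit = $111,500 × 1.1 = $122,650
Taxable assessed value = min($167,820.8, $122,650) = $122,650 (cap binds)
Hospital District: $122,650 × 0.00071 = $87.0815
Ashby County: $122,650 × 0.0133 = $1,631.245
Wrenford Unified SD: $122,650 × 0.02788 = $3,419.482
Total = $5,137.8085

$5,137.81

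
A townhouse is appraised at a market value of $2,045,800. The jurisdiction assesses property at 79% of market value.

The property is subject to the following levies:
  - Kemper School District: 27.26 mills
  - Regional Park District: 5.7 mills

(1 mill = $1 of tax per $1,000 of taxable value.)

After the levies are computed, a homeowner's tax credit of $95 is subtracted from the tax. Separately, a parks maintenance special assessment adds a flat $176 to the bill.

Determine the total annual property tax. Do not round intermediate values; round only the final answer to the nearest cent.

$53,350.36

Assessed value = $2,045,800 × 0.79 = $1,616,182
Kemper School District: $1,616,182 × 0.02726 = $44,057.12132
Regional Park District: $1,616,182 × 0.0057 = $9,212.2374
Levies subtotal = $53,269.35872
After credit = $53,269.35872 − $95 = $53,174.35872
Total = $53,174.35872 + $176 = $53,350.35872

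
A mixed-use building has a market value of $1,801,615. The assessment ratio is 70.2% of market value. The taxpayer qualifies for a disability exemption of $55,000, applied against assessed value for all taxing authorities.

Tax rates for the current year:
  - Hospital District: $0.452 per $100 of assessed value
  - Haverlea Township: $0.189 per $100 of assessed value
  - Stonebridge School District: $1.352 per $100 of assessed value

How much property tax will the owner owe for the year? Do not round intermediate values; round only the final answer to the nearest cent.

$24,109.99

Assessed value = $1,801,615 × 0.702 = $1,264,733.73
Taxable value = $1,264,733.73 − $55,000 = $1,209,733.73
Hospital District: $1,209,733.73 × 0.00452 = $5,467.9964596
Haverlea Township: $1,209,733.73 × 0.00189 = $2,286.3967497
Stonebridge School District: $1,209,733.73 × 0.01352 = $16,355.6000296
Total = $5,467.9964596 + $2,286.3967497 + $16,355.6000296 = $24,109.9932389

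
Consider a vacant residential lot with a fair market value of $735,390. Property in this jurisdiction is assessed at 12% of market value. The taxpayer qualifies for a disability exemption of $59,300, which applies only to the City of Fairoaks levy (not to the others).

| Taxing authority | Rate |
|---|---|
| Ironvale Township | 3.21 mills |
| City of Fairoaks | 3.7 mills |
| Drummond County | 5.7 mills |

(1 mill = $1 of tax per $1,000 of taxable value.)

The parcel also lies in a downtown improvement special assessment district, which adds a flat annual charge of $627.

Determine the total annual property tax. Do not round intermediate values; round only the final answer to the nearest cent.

$1,520.38

Assessed value = $735,390 × 0.12 = $88,246.8
Ironvale Township: $88,246.8 × 0.00321 = $283.272228
City of Fairoaks: ($88,246.8 − $59,300) × 0.0037 = $28,946.8 × 0.0037 = $107.10316
Drummond County: $88,246.8 × 0.0057 = $503.00676
Levies subtotal = $893.382148
Total = $893.382148 + $627 = $1,520.382148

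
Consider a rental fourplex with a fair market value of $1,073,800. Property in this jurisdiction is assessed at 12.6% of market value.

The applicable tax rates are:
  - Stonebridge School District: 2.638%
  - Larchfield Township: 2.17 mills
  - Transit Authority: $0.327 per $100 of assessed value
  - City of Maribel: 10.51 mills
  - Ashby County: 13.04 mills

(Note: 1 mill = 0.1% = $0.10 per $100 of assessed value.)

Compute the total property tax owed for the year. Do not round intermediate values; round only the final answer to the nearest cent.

Assessed value = $1,073,800 × 0.126 = $135,298.8
Stonebridge School District: $135,298.8 × 0.02638 = $3,569.182344
Larchfield Township: $135,298.8 × 0.00217 = $293.598396
Transit Authority: $135,298.8 × 0.00327 = $442.427076
City of Maribel: $135,298.8 × 0.01051 = $1,421.990388
Ashby County: $135,298.8 × 0.01304 = $1,764.296352
Total = $7,491.494556

$7,491.49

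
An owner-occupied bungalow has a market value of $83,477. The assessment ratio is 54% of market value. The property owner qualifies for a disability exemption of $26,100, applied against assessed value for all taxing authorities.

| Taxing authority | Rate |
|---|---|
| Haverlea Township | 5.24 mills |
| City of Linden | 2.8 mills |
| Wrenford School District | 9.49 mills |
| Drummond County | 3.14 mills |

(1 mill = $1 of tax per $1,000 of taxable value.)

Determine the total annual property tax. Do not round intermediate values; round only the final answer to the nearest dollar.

$392

Assessed value = $83,477 × 0.54 = $45,077.58
Taxable value = $45,077.58 − $26,100 = $18,977.58
Haverlea Township: $18,977.58 × 0.00524 = $99.4425192
City of Linden: $18,977.58 × 0.0028 = $53.137224
Wrenford School District: $18,977.58 × 0.00949 = $180.0972342
Drummond County: $18,977.58 × 0.00314 = $59.5896012
Total = $99.4425192 + $53.137224 + $180.0972342 + $59.5896012 = $392.2665786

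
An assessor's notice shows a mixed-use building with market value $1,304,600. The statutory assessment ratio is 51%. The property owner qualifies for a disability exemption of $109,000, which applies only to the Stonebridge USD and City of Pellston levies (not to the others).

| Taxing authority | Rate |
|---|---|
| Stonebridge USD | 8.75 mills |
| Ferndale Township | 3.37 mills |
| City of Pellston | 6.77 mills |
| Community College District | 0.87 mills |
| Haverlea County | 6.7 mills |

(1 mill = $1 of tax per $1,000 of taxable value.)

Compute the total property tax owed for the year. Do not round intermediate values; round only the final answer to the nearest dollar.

Assessed value = $1,304,600 × 0.51 = $665,346
Stonebridge USD: ($665,346 − $109,000) × 0.00875 = $556,346 × 0.00875 = $4,868.0275
Ferndale Township: $665,346 × 0.00337 = $2,242.21602
City of Pellston: ($665,346 − $109,000) × 0.00677 = $556,346 × 0.00677 = $3,766.46242
Community College District: $665,346 × 0.00087 = $578.85102
Haverlea County: $665,346 × 0.0067 = $4,457.8182
Total = $15,913.37516

$15,913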